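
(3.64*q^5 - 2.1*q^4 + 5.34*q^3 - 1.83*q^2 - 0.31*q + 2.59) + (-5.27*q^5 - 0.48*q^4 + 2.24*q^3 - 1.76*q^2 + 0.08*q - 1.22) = -1.63*q^5 - 2.58*q^4 + 7.58*q^3 - 3.59*q^2 - 0.23*q + 1.37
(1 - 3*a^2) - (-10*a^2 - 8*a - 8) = 7*a^2 + 8*a + 9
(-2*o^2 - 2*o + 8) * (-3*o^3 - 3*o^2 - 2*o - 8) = 6*o^5 + 12*o^4 - 14*o^3 - 4*o^2 - 64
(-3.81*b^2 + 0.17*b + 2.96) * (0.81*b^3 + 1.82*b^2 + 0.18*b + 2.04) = -3.0861*b^5 - 6.7965*b^4 + 2.0212*b^3 - 2.3546*b^2 + 0.8796*b + 6.0384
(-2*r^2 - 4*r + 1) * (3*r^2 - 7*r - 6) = -6*r^4 + 2*r^3 + 43*r^2 + 17*r - 6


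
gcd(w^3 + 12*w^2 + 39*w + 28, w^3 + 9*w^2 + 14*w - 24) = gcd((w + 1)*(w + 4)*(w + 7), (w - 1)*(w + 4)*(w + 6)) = w + 4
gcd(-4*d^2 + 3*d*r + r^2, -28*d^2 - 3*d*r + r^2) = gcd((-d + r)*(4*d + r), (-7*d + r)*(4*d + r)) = 4*d + r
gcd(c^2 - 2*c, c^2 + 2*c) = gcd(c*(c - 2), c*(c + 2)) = c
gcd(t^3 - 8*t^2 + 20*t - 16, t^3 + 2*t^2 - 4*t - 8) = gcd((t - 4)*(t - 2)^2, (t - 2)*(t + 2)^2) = t - 2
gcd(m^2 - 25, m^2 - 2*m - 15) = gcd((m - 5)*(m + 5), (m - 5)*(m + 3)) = m - 5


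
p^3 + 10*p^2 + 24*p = p*(p + 4)*(p + 6)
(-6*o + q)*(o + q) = -6*o^2 - 5*o*q + q^2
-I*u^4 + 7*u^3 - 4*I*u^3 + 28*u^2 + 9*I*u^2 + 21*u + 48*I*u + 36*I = (u + 3)*(u + 3*I)*(u + 4*I)*(-I*u - I)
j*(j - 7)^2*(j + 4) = j^4 - 10*j^3 - 7*j^2 + 196*j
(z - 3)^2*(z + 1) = z^3 - 5*z^2 + 3*z + 9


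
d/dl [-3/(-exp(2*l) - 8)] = -6*exp(2*l)/(exp(2*l) + 8)^2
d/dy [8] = 0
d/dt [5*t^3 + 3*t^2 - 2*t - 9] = 15*t^2 + 6*t - 2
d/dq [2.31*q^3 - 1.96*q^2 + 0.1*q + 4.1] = 6.93*q^2 - 3.92*q + 0.1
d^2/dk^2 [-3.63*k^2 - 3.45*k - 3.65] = -7.26000000000000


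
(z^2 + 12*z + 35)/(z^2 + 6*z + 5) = (z + 7)/(z + 1)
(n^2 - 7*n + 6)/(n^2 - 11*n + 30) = (n - 1)/(n - 5)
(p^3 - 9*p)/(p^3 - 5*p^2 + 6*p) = (p + 3)/(p - 2)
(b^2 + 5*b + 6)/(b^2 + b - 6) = (b + 2)/(b - 2)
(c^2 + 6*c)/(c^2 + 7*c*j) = (c + 6)/(c + 7*j)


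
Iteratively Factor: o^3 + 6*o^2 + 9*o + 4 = (o + 4)*(o^2 + 2*o + 1) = (o + 1)*(o + 4)*(o + 1)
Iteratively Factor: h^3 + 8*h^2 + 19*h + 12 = (h + 1)*(h^2 + 7*h + 12) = (h + 1)*(h + 3)*(h + 4)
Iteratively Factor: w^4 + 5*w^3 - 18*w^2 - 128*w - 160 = (w + 4)*(w^3 + w^2 - 22*w - 40) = (w + 2)*(w + 4)*(w^2 - w - 20) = (w - 5)*(w + 2)*(w + 4)*(w + 4)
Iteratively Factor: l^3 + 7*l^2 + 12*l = (l + 3)*(l^2 + 4*l) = (l + 3)*(l + 4)*(l)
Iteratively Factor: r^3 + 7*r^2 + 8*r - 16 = (r - 1)*(r^2 + 8*r + 16) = (r - 1)*(r + 4)*(r + 4)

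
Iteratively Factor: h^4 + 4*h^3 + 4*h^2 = (h)*(h^3 + 4*h^2 + 4*h) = h*(h + 2)*(h^2 + 2*h) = h^2*(h + 2)*(h + 2)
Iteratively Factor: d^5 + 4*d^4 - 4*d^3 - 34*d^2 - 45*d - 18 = (d + 2)*(d^4 + 2*d^3 - 8*d^2 - 18*d - 9) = (d + 1)*(d + 2)*(d^3 + d^2 - 9*d - 9) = (d - 3)*(d + 1)*(d + 2)*(d^2 + 4*d + 3) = (d - 3)*(d + 1)*(d + 2)*(d + 3)*(d + 1)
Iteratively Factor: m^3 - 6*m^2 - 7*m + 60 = (m - 5)*(m^2 - m - 12) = (m - 5)*(m - 4)*(m + 3)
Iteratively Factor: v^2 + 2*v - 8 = (v - 2)*(v + 4)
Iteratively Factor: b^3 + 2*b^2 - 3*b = (b + 3)*(b^2 - b) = b*(b + 3)*(b - 1)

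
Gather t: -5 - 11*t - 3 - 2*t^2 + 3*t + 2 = -2*t^2 - 8*t - 6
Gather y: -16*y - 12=-16*y - 12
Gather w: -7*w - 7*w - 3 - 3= -14*w - 6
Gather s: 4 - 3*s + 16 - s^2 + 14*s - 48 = -s^2 + 11*s - 28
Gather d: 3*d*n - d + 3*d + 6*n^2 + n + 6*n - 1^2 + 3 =d*(3*n + 2) + 6*n^2 + 7*n + 2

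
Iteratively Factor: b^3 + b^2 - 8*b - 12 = (b + 2)*(b^2 - b - 6) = (b + 2)^2*(b - 3)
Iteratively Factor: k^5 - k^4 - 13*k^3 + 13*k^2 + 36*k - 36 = (k + 2)*(k^4 - 3*k^3 - 7*k^2 + 27*k - 18) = (k + 2)*(k + 3)*(k^3 - 6*k^2 + 11*k - 6) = (k - 1)*(k + 2)*(k + 3)*(k^2 - 5*k + 6) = (k - 3)*(k - 1)*(k + 2)*(k + 3)*(k - 2)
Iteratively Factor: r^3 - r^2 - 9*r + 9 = (r - 1)*(r^2 - 9) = (r - 3)*(r - 1)*(r + 3)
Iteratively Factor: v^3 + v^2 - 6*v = (v + 3)*(v^2 - 2*v) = v*(v + 3)*(v - 2)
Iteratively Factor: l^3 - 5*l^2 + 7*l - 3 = (l - 1)*(l^2 - 4*l + 3) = (l - 3)*(l - 1)*(l - 1)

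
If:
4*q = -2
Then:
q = -1/2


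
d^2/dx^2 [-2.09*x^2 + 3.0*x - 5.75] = -4.18000000000000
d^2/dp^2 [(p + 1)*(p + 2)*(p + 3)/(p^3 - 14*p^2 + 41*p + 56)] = 20*(2*p^3 - 15*p^2 - 111*p + 835)/(p^6 - 45*p^5 + 843*p^4 - 8415*p^3 + 47208*p^2 - 141120*p + 175616)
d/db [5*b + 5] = 5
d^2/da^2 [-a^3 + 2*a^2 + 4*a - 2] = 4 - 6*a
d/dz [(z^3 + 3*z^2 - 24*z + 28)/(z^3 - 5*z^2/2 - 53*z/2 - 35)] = 2*(-11*z^4 - 10*z^3 - 657*z^2 - 140*z + 3164)/(4*z^6 - 20*z^5 - 187*z^4 + 250*z^3 + 3509*z^2 + 7420*z + 4900)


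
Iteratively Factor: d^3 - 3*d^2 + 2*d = (d - 1)*(d^2 - 2*d) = d*(d - 1)*(d - 2)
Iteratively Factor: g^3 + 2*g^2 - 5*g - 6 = (g + 1)*(g^2 + g - 6) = (g + 1)*(g + 3)*(g - 2)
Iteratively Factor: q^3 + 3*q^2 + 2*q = (q + 1)*(q^2 + 2*q) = q*(q + 1)*(q + 2)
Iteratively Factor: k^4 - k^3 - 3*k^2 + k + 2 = (k + 1)*(k^3 - 2*k^2 - k + 2) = (k - 1)*(k + 1)*(k^2 - k - 2) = (k - 2)*(k - 1)*(k + 1)*(k + 1)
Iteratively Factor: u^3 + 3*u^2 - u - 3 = (u + 3)*(u^2 - 1) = (u - 1)*(u + 3)*(u + 1)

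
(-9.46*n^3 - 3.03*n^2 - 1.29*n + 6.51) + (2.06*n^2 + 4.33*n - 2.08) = -9.46*n^3 - 0.97*n^2 + 3.04*n + 4.43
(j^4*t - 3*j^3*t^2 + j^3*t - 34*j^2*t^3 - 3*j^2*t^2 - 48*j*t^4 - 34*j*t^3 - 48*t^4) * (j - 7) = j^5*t - 3*j^4*t^2 - 6*j^4*t - 34*j^3*t^3 + 18*j^3*t^2 - 7*j^3*t - 48*j^2*t^4 + 204*j^2*t^3 + 21*j^2*t^2 + 288*j*t^4 + 238*j*t^3 + 336*t^4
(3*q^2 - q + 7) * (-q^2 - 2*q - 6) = -3*q^4 - 5*q^3 - 23*q^2 - 8*q - 42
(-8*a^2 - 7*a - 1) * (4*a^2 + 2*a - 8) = -32*a^4 - 44*a^3 + 46*a^2 + 54*a + 8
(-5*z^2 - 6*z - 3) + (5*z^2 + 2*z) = -4*z - 3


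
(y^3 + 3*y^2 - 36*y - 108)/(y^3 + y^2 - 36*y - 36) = (y + 3)/(y + 1)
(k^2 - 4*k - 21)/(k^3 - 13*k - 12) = (k - 7)/(k^2 - 3*k - 4)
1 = 1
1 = 1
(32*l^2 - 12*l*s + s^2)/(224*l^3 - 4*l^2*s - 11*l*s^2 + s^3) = (-4*l + s)/(-28*l^2 - 3*l*s + s^2)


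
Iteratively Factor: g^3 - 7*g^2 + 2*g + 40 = (g - 5)*(g^2 - 2*g - 8) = (g - 5)*(g + 2)*(g - 4)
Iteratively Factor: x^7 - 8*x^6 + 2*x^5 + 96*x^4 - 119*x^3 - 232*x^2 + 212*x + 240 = (x - 4)*(x^6 - 4*x^5 - 14*x^4 + 40*x^3 + 41*x^2 - 68*x - 60) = (x - 4)*(x - 2)*(x^5 - 2*x^4 - 18*x^3 + 4*x^2 + 49*x + 30) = (x - 4)*(x - 2)*(x + 1)*(x^4 - 3*x^3 - 15*x^2 + 19*x + 30) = (x - 4)*(x - 2)*(x + 1)^2*(x^3 - 4*x^2 - 11*x + 30) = (x - 5)*(x - 4)*(x - 2)*(x + 1)^2*(x^2 + x - 6) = (x - 5)*(x - 4)*(x - 2)*(x + 1)^2*(x + 3)*(x - 2)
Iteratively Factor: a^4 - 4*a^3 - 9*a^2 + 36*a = (a)*(a^3 - 4*a^2 - 9*a + 36) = a*(a - 3)*(a^2 - a - 12) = a*(a - 4)*(a - 3)*(a + 3)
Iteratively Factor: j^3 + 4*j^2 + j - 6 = (j + 2)*(j^2 + 2*j - 3) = (j - 1)*(j + 2)*(j + 3)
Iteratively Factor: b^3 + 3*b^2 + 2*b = (b + 2)*(b^2 + b) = (b + 1)*(b + 2)*(b)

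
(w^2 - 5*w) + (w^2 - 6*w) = 2*w^2 - 11*w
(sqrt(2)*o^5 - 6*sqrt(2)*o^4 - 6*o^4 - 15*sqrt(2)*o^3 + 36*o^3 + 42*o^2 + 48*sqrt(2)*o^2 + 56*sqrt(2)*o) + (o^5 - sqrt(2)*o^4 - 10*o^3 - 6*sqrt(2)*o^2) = o^5 + sqrt(2)*o^5 - 7*sqrt(2)*o^4 - 6*o^4 - 15*sqrt(2)*o^3 + 26*o^3 + 42*o^2 + 42*sqrt(2)*o^2 + 56*sqrt(2)*o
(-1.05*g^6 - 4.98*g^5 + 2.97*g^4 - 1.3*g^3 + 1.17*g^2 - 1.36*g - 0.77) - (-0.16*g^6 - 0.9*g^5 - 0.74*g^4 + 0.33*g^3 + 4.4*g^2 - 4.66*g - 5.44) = -0.89*g^6 - 4.08*g^5 + 3.71*g^4 - 1.63*g^3 - 3.23*g^2 + 3.3*g + 4.67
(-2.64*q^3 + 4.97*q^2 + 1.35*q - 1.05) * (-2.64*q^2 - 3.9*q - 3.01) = 6.9696*q^5 - 2.8248*q^4 - 15.0006*q^3 - 17.4527*q^2 + 0.0314999999999994*q + 3.1605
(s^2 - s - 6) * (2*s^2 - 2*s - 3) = 2*s^4 - 4*s^3 - 13*s^2 + 15*s + 18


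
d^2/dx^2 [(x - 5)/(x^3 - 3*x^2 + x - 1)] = 2*((x - 5)*(3*x^2 - 6*x + 1)^2 + (-3*x^2 + 6*x - 3*(x - 5)*(x - 1) - 1)*(x^3 - 3*x^2 + x - 1))/(x^3 - 3*x^2 + x - 1)^3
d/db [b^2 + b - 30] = 2*b + 1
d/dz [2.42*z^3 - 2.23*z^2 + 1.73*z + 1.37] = 7.26*z^2 - 4.46*z + 1.73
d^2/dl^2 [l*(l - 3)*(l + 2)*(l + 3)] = 12*l^2 + 12*l - 18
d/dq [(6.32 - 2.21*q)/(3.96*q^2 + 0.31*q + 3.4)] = (8.7516*q^2 - 50.0544*q - 9.4732)/(15.6816*q^4 + 2.4552*q^3 + 27.0241*q^2 + 2.108*q + 11.56)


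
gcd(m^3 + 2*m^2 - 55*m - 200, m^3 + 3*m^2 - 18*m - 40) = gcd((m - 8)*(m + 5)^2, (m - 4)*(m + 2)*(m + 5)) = m + 5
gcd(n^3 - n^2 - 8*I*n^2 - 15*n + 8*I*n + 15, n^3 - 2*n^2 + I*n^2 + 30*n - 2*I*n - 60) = n - 5*I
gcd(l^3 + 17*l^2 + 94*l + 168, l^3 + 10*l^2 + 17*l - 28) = l^2 + 11*l + 28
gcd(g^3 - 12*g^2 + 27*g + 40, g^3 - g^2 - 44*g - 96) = g - 8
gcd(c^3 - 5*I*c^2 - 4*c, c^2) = c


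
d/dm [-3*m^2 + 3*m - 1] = 3 - 6*m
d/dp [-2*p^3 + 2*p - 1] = 2 - 6*p^2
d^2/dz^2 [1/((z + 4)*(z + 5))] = 2*((z + 4)^2 + (z + 4)*(z + 5) + (z + 5)^2)/((z + 4)^3*(z + 5)^3)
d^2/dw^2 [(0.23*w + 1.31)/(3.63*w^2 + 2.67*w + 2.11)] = ((0.23*w + 1.31)*(7.26*w + 2.67)*(14.52*w + 5.34) - (5.0094*w + 10.7388)*(3.63*w^2 + 2.67*w + 2.11))/(3.63*w^2 + 2.67*w + 2.11)^3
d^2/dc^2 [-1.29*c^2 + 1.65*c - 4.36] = -2.58000000000000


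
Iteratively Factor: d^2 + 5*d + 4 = (d + 4)*(d + 1)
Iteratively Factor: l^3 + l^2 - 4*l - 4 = (l + 2)*(l^2 - l - 2) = (l + 1)*(l + 2)*(l - 2)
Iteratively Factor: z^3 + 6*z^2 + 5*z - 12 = (z + 3)*(z^2 + 3*z - 4) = (z - 1)*(z + 3)*(z + 4)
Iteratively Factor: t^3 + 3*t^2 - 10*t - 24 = (t + 4)*(t^2 - t - 6) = (t - 3)*(t + 4)*(t + 2)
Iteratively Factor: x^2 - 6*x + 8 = (x - 2)*(x - 4)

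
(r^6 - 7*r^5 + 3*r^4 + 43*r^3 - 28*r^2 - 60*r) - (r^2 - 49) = r^6 - 7*r^5 + 3*r^4 + 43*r^3 - 29*r^2 - 60*r + 49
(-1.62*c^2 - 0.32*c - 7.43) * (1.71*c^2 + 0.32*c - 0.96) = -2.7702*c^4 - 1.0656*c^3 - 11.2525*c^2 - 2.0704*c + 7.1328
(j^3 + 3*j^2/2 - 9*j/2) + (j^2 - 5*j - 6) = j^3 + 5*j^2/2 - 19*j/2 - 6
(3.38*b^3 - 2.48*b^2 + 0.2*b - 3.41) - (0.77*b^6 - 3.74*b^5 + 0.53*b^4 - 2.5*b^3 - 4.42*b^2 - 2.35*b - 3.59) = -0.77*b^6 + 3.74*b^5 - 0.53*b^4 + 5.88*b^3 + 1.94*b^2 + 2.55*b + 0.18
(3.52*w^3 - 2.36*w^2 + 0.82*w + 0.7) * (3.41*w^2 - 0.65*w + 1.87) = 12.0032*w^5 - 10.3356*w^4 + 10.9126*w^3 - 2.5592*w^2 + 1.0784*w + 1.309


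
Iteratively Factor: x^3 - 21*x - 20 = (x + 1)*(x^2 - x - 20) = (x + 1)*(x + 4)*(x - 5)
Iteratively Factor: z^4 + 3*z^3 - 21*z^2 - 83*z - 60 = (z + 1)*(z^3 + 2*z^2 - 23*z - 60) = (z + 1)*(z + 3)*(z^2 - z - 20) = (z + 1)*(z + 3)*(z + 4)*(z - 5)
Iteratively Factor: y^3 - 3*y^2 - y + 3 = (y - 1)*(y^2 - 2*y - 3) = (y - 1)*(y + 1)*(y - 3)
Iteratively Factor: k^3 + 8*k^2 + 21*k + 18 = (k + 2)*(k^2 + 6*k + 9) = (k + 2)*(k + 3)*(k + 3)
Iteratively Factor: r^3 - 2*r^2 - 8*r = (r + 2)*(r^2 - 4*r) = r*(r + 2)*(r - 4)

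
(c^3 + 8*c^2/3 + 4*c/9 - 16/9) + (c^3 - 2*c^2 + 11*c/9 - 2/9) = 2*c^3 + 2*c^2/3 + 5*c/3 - 2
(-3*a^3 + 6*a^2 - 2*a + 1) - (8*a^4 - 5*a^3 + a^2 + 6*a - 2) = -8*a^4 + 2*a^3 + 5*a^2 - 8*a + 3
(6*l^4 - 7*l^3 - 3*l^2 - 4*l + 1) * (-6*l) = -36*l^5 + 42*l^4 + 18*l^3 + 24*l^2 - 6*l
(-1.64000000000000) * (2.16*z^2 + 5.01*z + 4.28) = -3.5424*z^2 - 8.2164*z - 7.0192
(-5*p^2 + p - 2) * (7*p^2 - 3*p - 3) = -35*p^4 + 22*p^3 - 2*p^2 + 3*p + 6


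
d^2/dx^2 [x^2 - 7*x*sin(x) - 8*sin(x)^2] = 7*x*sin(x) + 32*sin(x)^2 - 14*cos(x) - 14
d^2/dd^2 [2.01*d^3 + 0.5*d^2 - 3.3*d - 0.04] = 12.06*d + 1.0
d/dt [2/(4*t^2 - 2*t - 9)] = 4*(1 - 4*t)/(-4*t^2 + 2*t + 9)^2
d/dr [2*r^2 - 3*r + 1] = 4*r - 3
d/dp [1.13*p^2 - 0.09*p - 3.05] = 2.26*p - 0.09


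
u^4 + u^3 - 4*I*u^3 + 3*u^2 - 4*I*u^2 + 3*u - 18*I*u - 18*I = (u + 1)*(u - 3*I)^2*(u + 2*I)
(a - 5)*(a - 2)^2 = a^3 - 9*a^2 + 24*a - 20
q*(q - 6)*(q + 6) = q^3 - 36*q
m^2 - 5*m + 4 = (m - 4)*(m - 1)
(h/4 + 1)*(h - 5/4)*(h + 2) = h^3/4 + 19*h^2/16 + h/8 - 5/2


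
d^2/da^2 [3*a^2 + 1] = 6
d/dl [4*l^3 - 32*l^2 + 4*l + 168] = 12*l^2 - 64*l + 4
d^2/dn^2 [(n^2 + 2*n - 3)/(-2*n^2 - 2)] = 2*(-n^3 + 6*n^2 + 3*n - 2)/(n^6 + 3*n^4 + 3*n^2 + 1)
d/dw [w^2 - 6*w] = 2*w - 6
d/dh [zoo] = 0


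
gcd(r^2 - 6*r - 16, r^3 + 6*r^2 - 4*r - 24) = r + 2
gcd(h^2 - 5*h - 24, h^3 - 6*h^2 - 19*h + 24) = h^2 - 5*h - 24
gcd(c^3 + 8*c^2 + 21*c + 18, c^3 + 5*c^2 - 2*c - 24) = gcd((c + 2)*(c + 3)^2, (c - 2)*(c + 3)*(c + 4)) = c + 3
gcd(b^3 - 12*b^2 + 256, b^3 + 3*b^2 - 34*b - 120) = b + 4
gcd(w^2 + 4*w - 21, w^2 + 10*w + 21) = w + 7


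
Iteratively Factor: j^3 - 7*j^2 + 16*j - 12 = (j - 2)*(j^2 - 5*j + 6) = (j - 3)*(j - 2)*(j - 2)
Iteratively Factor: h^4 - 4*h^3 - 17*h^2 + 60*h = (h - 5)*(h^3 + h^2 - 12*h) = (h - 5)*(h + 4)*(h^2 - 3*h) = h*(h - 5)*(h + 4)*(h - 3)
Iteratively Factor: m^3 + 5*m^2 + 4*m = (m + 4)*(m^2 + m) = m*(m + 4)*(m + 1)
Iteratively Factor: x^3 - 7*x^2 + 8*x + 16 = (x + 1)*(x^2 - 8*x + 16) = (x - 4)*(x + 1)*(x - 4)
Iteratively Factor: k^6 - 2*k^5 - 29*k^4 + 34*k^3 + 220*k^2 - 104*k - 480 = (k - 2)*(k^5 - 29*k^3 - 24*k^2 + 172*k + 240) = (k - 2)*(k + 4)*(k^4 - 4*k^3 - 13*k^2 + 28*k + 60) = (k - 5)*(k - 2)*(k + 4)*(k^3 + k^2 - 8*k - 12) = (k - 5)*(k - 2)*(k + 2)*(k + 4)*(k^2 - k - 6) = (k - 5)*(k - 3)*(k - 2)*(k + 2)*(k + 4)*(k + 2)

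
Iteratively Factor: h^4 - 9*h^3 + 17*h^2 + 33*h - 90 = (h + 2)*(h^3 - 11*h^2 + 39*h - 45) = (h - 3)*(h + 2)*(h^2 - 8*h + 15) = (h - 3)^2*(h + 2)*(h - 5)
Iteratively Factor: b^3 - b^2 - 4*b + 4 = (b + 2)*(b^2 - 3*b + 2) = (b - 2)*(b + 2)*(b - 1)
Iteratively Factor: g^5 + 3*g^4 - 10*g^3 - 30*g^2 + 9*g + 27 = (g - 1)*(g^4 + 4*g^3 - 6*g^2 - 36*g - 27) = (g - 1)*(g + 3)*(g^3 + g^2 - 9*g - 9) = (g - 3)*(g - 1)*(g + 3)*(g^2 + 4*g + 3) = (g - 3)*(g - 1)*(g + 3)^2*(g + 1)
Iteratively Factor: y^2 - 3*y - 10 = (y + 2)*(y - 5)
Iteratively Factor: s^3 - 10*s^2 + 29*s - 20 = (s - 5)*(s^2 - 5*s + 4) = (s - 5)*(s - 1)*(s - 4)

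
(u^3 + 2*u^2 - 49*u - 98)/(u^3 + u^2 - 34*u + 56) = (u^2 - 5*u - 14)/(u^2 - 6*u + 8)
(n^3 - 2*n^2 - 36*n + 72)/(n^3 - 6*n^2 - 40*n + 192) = (n^2 - 8*n + 12)/(n^2 - 12*n + 32)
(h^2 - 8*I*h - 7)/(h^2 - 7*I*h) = (h - I)/h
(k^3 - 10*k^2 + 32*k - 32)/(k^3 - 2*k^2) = 1 - 8/k + 16/k^2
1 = 1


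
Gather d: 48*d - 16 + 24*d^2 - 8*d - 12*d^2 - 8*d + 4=12*d^2 + 32*d - 12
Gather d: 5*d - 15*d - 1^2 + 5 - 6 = -10*d - 2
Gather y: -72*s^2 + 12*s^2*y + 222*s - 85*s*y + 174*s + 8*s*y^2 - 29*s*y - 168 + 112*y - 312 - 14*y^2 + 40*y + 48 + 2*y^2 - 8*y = -72*s^2 + 396*s + y^2*(8*s - 12) + y*(12*s^2 - 114*s + 144) - 432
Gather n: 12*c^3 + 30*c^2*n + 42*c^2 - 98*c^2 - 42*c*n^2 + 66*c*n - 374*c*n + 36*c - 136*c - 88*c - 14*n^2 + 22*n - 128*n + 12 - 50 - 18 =12*c^3 - 56*c^2 - 188*c + n^2*(-42*c - 14) + n*(30*c^2 - 308*c - 106) - 56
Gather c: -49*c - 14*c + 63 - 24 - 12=27 - 63*c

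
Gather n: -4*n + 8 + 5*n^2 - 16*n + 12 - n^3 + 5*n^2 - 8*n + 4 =-n^3 + 10*n^2 - 28*n + 24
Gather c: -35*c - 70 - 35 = -35*c - 105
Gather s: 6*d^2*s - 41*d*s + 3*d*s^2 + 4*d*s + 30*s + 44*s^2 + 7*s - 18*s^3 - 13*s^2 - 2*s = -18*s^3 + s^2*(3*d + 31) + s*(6*d^2 - 37*d + 35)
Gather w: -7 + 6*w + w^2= w^2 + 6*w - 7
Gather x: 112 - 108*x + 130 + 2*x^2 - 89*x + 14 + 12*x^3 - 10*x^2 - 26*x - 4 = 12*x^3 - 8*x^2 - 223*x + 252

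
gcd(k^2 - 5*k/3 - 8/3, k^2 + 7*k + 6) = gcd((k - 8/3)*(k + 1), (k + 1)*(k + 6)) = k + 1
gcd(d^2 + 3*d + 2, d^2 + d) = d + 1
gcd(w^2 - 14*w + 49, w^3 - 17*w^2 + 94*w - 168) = w - 7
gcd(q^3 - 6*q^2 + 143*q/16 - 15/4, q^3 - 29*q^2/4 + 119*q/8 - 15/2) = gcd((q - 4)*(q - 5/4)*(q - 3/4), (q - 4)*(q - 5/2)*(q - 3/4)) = q^2 - 19*q/4 + 3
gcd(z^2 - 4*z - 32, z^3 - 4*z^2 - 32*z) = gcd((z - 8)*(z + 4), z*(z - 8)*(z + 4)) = z^2 - 4*z - 32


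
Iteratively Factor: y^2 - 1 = (y + 1)*(y - 1)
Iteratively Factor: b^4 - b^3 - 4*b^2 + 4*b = (b + 2)*(b^3 - 3*b^2 + 2*b) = (b - 2)*(b + 2)*(b^2 - b) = (b - 2)*(b - 1)*(b + 2)*(b)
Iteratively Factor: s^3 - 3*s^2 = (s)*(s^2 - 3*s) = s^2*(s - 3)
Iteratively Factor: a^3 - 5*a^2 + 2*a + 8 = (a + 1)*(a^2 - 6*a + 8) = (a - 4)*(a + 1)*(a - 2)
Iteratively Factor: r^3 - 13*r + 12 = (r + 4)*(r^2 - 4*r + 3) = (r - 1)*(r + 4)*(r - 3)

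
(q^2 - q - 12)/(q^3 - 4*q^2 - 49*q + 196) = (q + 3)/(q^2 - 49)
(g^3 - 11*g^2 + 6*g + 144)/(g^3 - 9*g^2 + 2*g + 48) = (g^2 - 3*g - 18)/(g^2 - g - 6)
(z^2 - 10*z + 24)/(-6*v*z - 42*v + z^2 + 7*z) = (-z^2 + 10*z - 24)/(6*v*z + 42*v - z^2 - 7*z)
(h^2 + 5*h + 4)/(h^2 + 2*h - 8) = (h + 1)/(h - 2)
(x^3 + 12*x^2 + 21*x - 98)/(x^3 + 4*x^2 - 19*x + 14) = (x + 7)/(x - 1)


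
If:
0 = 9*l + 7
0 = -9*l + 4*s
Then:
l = -7/9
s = -7/4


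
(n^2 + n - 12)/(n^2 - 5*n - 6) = (-n^2 - n + 12)/(-n^2 + 5*n + 6)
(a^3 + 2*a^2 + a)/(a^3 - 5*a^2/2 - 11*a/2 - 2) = 2*a*(a + 1)/(2*a^2 - 7*a - 4)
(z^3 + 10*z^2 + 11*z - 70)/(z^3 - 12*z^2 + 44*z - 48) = (z^2 + 12*z + 35)/(z^2 - 10*z + 24)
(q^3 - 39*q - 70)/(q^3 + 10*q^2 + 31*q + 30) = (q - 7)/(q + 3)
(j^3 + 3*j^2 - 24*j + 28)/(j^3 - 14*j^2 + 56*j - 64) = (j^2 + 5*j - 14)/(j^2 - 12*j + 32)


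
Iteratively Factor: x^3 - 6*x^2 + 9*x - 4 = (x - 1)*(x^2 - 5*x + 4) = (x - 4)*(x - 1)*(x - 1)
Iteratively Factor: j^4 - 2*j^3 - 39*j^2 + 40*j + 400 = (j + 4)*(j^3 - 6*j^2 - 15*j + 100) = (j - 5)*(j + 4)*(j^2 - j - 20) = (j - 5)^2*(j + 4)*(j + 4)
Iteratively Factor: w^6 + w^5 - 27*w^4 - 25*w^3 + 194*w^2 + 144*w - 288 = (w + 2)*(w^5 - w^4 - 25*w^3 + 25*w^2 + 144*w - 144) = (w + 2)*(w + 3)*(w^4 - 4*w^3 - 13*w^2 + 64*w - 48) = (w - 4)*(w + 2)*(w + 3)*(w^3 - 13*w + 12) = (w - 4)*(w + 2)*(w + 3)*(w + 4)*(w^2 - 4*w + 3) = (w - 4)*(w - 1)*(w + 2)*(w + 3)*(w + 4)*(w - 3)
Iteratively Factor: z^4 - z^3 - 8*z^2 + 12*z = (z)*(z^3 - z^2 - 8*z + 12) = z*(z + 3)*(z^2 - 4*z + 4) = z*(z - 2)*(z + 3)*(z - 2)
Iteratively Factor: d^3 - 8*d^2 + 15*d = (d)*(d^2 - 8*d + 15) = d*(d - 5)*(d - 3)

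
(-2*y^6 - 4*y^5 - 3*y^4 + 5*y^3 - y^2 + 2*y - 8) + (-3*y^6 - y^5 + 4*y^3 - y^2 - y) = -5*y^6 - 5*y^5 - 3*y^4 + 9*y^3 - 2*y^2 + y - 8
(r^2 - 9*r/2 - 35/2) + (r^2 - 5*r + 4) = 2*r^2 - 19*r/2 - 27/2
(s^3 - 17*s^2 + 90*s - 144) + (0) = s^3 - 17*s^2 + 90*s - 144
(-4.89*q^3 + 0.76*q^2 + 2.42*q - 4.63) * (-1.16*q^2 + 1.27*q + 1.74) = 5.6724*q^5 - 7.0919*q^4 - 10.3506*q^3 + 9.7666*q^2 - 1.6693*q - 8.0562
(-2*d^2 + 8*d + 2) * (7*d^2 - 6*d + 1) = -14*d^4 + 68*d^3 - 36*d^2 - 4*d + 2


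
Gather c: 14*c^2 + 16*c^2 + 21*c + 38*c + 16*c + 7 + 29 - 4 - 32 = 30*c^2 + 75*c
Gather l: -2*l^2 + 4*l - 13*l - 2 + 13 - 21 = -2*l^2 - 9*l - 10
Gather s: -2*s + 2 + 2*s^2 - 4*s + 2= 2*s^2 - 6*s + 4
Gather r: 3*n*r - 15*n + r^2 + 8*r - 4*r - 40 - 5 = -15*n + r^2 + r*(3*n + 4) - 45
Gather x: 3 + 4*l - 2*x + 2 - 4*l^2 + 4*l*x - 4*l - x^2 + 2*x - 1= -4*l^2 + 4*l*x - x^2 + 4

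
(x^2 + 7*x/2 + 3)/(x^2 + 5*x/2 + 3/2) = (x + 2)/(x + 1)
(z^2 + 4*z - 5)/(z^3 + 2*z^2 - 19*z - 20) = (z - 1)/(z^2 - 3*z - 4)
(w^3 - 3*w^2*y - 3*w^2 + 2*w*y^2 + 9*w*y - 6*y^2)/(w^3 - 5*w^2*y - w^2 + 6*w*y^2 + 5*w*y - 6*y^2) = (-w^2 + w*y + 3*w - 3*y)/(-w^2 + 3*w*y + w - 3*y)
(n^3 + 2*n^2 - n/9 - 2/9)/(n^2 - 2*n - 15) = (-9*n^3 - 18*n^2 + n + 2)/(9*(-n^2 + 2*n + 15))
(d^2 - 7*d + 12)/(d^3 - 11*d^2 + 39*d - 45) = (d - 4)/(d^2 - 8*d + 15)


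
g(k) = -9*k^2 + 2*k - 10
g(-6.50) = -403.25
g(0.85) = -14.80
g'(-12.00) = 218.00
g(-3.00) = -97.00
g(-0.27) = -11.20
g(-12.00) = -1330.00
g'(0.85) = -13.30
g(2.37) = -55.81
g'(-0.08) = 3.44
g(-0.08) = -10.22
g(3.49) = -112.64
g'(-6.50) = 119.00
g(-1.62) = -36.86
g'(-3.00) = 56.00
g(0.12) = -9.89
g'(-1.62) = 31.16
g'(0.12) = -0.16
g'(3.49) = -60.82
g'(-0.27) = 6.86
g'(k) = 2 - 18*k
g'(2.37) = -40.66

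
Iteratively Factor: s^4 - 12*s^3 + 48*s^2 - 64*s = (s - 4)*(s^3 - 8*s^2 + 16*s) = (s - 4)^2*(s^2 - 4*s) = s*(s - 4)^2*(s - 4)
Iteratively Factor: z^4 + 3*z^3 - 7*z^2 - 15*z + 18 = (z + 3)*(z^3 - 7*z + 6) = (z - 2)*(z + 3)*(z^2 + 2*z - 3) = (z - 2)*(z + 3)^2*(z - 1)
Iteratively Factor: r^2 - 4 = (r - 2)*(r + 2)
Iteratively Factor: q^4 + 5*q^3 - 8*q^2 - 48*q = (q + 4)*(q^3 + q^2 - 12*q) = q*(q + 4)*(q^2 + q - 12) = q*(q - 3)*(q + 4)*(q + 4)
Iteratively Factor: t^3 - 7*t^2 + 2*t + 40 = (t + 2)*(t^2 - 9*t + 20) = (t - 4)*(t + 2)*(t - 5)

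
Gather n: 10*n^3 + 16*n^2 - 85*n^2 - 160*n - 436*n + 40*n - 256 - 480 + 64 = 10*n^3 - 69*n^2 - 556*n - 672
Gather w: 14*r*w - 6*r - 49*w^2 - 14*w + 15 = -6*r - 49*w^2 + w*(14*r - 14) + 15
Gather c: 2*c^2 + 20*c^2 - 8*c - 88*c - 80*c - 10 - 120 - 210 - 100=22*c^2 - 176*c - 440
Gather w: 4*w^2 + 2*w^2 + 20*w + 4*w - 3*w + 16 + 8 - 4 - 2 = 6*w^2 + 21*w + 18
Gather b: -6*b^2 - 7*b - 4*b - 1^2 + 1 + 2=-6*b^2 - 11*b + 2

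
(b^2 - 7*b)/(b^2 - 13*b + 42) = b/(b - 6)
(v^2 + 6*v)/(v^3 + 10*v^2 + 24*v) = 1/(v + 4)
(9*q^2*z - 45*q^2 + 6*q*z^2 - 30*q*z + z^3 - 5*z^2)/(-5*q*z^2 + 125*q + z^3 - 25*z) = (9*q^2 + 6*q*z + z^2)/(-5*q*z - 25*q + z^2 + 5*z)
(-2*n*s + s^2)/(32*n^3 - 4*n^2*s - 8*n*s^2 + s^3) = s/(-16*n^2 - 6*n*s + s^2)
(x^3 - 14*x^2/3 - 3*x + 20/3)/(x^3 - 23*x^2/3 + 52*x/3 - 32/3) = (3*x^2 - 11*x - 20)/(3*x^2 - 20*x + 32)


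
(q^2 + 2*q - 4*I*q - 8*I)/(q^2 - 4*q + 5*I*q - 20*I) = (q^2 + q*(2 - 4*I) - 8*I)/(q^2 + q*(-4 + 5*I) - 20*I)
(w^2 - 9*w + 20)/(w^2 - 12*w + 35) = (w - 4)/(w - 7)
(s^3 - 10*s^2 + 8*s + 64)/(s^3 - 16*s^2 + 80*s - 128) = (s + 2)/(s - 4)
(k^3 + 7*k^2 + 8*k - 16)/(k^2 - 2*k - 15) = (-k^3 - 7*k^2 - 8*k + 16)/(-k^2 + 2*k + 15)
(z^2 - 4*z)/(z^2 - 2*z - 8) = z/(z + 2)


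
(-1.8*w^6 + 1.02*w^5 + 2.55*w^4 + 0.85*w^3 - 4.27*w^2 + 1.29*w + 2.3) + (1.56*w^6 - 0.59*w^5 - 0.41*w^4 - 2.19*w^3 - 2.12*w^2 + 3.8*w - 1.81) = -0.24*w^6 + 0.43*w^5 + 2.14*w^4 - 1.34*w^3 - 6.39*w^2 + 5.09*w + 0.49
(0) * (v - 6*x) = 0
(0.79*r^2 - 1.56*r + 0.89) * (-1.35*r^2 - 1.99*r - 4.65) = -1.0665*r^4 + 0.5339*r^3 - 1.7706*r^2 + 5.4829*r - 4.1385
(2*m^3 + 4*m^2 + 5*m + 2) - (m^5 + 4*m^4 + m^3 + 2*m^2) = -m^5 - 4*m^4 + m^3 + 2*m^2 + 5*m + 2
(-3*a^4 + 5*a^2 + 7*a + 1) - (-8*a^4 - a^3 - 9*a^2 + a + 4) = 5*a^4 + a^3 + 14*a^2 + 6*a - 3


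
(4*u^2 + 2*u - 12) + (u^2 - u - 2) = 5*u^2 + u - 14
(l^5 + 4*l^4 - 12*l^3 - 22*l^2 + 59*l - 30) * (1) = l^5 + 4*l^4 - 12*l^3 - 22*l^2 + 59*l - 30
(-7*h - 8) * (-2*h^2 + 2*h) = 14*h^3 + 2*h^2 - 16*h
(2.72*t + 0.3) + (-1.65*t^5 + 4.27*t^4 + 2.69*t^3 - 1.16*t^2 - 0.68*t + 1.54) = -1.65*t^5 + 4.27*t^4 + 2.69*t^3 - 1.16*t^2 + 2.04*t + 1.84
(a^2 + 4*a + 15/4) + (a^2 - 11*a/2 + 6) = 2*a^2 - 3*a/2 + 39/4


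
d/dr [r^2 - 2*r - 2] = 2*r - 2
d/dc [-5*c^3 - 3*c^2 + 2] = 3*c*(-5*c - 2)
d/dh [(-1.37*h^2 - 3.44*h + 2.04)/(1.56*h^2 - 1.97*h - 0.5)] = (8.0653*h^2 - 4.9948*h + 5.7388)/(2.4336*h^4 - 6.1464*h^3 + 2.3209*h^2 + 1.97*h + 0.25)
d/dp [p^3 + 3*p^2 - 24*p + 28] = 3*p^2 + 6*p - 24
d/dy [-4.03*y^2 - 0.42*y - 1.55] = -8.06*y - 0.42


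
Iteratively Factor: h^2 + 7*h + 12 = (h + 4)*(h + 3)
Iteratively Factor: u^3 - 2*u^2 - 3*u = (u - 3)*(u^2 + u) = u*(u - 3)*(u + 1)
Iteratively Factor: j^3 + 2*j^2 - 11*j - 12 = (j + 4)*(j^2 - 2*j - 3) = (j + 1)*(j + 4)*(j - 3)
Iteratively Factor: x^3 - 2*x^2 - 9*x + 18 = (x - 2)*(x^2 - 9) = (x - 3)*(x - 2)*(x + 3)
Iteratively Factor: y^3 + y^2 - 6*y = (y - 2)*(y^2 + 3*y) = (y - 2)*(y + 3)*(y)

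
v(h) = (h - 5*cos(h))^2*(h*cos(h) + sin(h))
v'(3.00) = -228.61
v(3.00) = -178.79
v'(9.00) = -1662.64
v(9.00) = -1431.10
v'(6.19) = 11.64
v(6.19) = 8.91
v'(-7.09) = -725.65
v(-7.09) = -626.18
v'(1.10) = -17.82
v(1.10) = 1.90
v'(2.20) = -103.38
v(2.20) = -12.86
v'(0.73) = -22.44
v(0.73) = 10.87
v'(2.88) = -248.34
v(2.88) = -150.00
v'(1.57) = 14.97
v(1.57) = 2.46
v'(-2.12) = -1.50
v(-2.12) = 0.06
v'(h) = (h - 5*cos(h))^2*(-h*sin(h) + 2*cos(h)) + (h - 5*cos(h))*(h*cos(h) + sin(h))*(10*sin(h) + 2)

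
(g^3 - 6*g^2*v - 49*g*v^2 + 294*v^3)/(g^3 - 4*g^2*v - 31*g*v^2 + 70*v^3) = (-g^2 - g*v + 42*v^2)/(-g^2 - 3*g*v + 10*v^2)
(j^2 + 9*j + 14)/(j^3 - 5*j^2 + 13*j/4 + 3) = 4*(j^2 + 9*j + 14)/(4*j^3 - 20*j^2 + 13*j + 12)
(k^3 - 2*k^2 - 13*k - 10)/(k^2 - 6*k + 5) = (k^2 + 3*k + 2)/(k - 1)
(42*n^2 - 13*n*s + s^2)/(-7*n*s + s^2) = (-6*n + s)/s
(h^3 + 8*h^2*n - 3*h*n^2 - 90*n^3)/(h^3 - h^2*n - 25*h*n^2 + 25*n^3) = (h^2 + 3*h*n - 18*n^2)/(h^2 - 6*h*n + 5*n^2)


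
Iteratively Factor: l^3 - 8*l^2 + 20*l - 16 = (l - 2)*(l^2 - 6*l + 8) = (l - 2)^2*(l - 4)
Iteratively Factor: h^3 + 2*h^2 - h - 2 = (h + 1)*(h^2 + h - 2) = (h - 1)*(h + 1)*(h + 2)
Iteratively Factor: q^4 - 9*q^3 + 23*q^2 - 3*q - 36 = (q + 1)*(q^3 - 10*q^2 + 33*q - 36) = (q - 3)*(q + 1)*(q^2 - 7*q + 12) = (q - 3)^2*(q + 1)*(q - 4)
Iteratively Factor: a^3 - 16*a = (a)*(a^2 - 16) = a*(a - 4)*(a + 4)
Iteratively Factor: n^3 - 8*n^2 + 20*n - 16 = (n - 2)*(n^2 - 6*n + 8) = (n - 4)*(n - 2)*(n - 2)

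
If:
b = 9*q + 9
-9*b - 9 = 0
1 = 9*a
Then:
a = 1/9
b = -1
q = -10/9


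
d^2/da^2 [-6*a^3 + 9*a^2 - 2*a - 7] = 18 - 36*a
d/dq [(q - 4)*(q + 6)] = 2*q + 2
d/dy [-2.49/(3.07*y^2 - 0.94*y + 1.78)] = (15.2886*y - 2.3406)/(3.07*y^2 - 0.94*y + 1.78)^2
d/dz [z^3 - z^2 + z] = 3*z^2 - 2*z + 1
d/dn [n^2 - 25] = 2*n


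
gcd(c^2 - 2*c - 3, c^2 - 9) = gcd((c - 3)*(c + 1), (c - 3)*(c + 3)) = c - 3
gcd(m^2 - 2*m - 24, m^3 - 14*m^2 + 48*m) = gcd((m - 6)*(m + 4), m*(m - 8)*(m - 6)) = m - 6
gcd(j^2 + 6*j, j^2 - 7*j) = j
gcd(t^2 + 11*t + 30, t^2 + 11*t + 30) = t^2 + 11*t + 30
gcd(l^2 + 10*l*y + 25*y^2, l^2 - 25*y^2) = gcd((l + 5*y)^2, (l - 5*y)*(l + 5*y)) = l + 5*y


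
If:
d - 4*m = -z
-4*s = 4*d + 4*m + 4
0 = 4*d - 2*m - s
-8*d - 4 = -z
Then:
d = 0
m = 1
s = -2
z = 4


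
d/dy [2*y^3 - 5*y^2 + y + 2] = 6*y^2 - 10*y + 1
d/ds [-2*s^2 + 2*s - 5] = 2 - 4*s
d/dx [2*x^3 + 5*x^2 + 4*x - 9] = 6*x^2 + 10*x + 4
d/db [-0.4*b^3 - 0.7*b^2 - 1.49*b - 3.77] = -1.2*b^2 - 1.4*b - 1.49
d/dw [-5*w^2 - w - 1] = -10*w - 1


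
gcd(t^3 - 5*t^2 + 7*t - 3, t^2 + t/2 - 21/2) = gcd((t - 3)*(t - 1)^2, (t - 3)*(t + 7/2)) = t - 3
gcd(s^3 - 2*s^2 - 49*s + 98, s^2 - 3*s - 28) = s - 7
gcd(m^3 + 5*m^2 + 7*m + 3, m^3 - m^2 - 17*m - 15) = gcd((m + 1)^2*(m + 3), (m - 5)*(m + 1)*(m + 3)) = m^2 + 4*m + 3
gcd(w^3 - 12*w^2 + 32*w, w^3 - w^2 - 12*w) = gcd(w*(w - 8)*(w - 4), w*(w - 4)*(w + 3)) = w^2 - 4*w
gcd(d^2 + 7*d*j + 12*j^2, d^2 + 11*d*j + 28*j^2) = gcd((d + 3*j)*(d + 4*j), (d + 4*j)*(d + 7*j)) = d + 4*j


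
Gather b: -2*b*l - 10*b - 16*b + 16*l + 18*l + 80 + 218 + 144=b*(-2*l - 26) + 34*l + 442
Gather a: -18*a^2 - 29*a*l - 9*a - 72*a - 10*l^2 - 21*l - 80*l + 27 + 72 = -18*a^2 + a*(-29*l - 81) - 10*l^2 - 101*l + 99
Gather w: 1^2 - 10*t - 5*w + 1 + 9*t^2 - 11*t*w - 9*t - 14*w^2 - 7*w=9*t^2 - 19*t - 14*w^2 + w*(-11*t - 12) + 2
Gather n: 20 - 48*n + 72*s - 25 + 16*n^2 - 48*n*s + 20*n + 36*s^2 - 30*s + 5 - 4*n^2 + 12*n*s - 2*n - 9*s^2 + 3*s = 12*n^2 + n*(-36*s - 30) + 27*s^2 + 45*s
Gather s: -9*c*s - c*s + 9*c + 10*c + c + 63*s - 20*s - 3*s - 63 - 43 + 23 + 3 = 20*c + s*(40 - 10*c) - 80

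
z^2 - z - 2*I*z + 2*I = (z - 1)*(z - 2*I)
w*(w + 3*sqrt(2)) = w^2 + 3*sqrt(2)*w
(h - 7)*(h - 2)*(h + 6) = h^3 - 3*h^2 - 40*h + 84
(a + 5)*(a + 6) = a^2 + 11*a + 30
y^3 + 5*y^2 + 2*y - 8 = (y - 1)*(y + 2)*(y + 4)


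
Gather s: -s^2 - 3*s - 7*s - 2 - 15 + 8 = -s^2 - 10*s - 9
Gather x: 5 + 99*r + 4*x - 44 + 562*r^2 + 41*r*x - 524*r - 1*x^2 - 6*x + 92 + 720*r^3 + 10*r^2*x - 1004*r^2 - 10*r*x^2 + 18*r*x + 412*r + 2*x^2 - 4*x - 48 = 720*r^3 - 442*r^2 - 13*r + x^2*(1 - 10*r) + x*(10*r^2 + 59*r - 6) + 5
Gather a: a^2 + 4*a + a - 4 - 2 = a^2 + 5*a - 6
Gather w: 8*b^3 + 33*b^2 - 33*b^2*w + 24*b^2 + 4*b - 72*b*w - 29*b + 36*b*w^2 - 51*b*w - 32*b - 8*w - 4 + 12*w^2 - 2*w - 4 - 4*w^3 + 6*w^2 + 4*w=8*b^3 + 57*b^2 - 57*b - 4*w^3 + w^2*(36*b + 18) + w*(-33*b^2 - 123*b - 6) - 8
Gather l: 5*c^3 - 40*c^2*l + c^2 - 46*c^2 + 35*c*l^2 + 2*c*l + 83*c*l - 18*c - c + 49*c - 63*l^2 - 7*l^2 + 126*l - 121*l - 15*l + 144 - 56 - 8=5*c^3 - 45*c^2 + 30*c + l^2*(35*c - 70) + l*(-40*c^2 + 85*c - 10) + 80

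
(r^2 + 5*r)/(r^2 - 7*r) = (r + 5)/(r - 7)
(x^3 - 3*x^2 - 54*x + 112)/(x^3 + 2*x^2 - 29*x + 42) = (x - 8)/(x - 3)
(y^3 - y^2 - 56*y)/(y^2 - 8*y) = y + 7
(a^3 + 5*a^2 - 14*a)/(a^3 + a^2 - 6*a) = (a + 7)/(a + 3)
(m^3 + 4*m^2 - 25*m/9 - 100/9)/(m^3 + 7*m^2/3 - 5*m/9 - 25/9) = (3*m^2 + 7*m - 20)/(3*m^2 + 2*m - 5)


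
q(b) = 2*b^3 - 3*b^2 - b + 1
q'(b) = 6*b^2 - 6*b - 1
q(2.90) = 21.65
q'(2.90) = 32.06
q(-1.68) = -15.27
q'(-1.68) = 26.01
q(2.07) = 3.81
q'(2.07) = 12.29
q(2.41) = 9.16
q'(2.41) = 19.39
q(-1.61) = -13.51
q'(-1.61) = 24.21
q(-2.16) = -30.99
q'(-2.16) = 39.95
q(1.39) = -0.82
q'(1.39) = 2.25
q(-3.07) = -82.07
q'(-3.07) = 73.97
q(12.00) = 3013.00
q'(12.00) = 791.00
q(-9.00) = -1691.00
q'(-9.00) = 539.00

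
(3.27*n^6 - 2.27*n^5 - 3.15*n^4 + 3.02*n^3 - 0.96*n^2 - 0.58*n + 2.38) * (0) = 0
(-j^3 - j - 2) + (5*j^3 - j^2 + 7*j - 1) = 4*j^3 - j^2 + 6*j - 3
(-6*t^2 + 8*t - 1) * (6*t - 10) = -36*t^3 + 108*t^2 - 86*t + 10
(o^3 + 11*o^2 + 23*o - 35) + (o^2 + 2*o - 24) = o^3 + 12*o^2 + 25*o - 59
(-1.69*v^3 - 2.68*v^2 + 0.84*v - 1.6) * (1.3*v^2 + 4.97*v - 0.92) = -2.197*v^5 - 11.8833*v^4 - 10.6728*v^3 + 4.5604*v^2 - 8.7248*v + 1.472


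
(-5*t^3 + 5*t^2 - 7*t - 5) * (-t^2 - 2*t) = 5*t^5 + 5*t^4 - 3*t^3 + 19*t^2 + 10*t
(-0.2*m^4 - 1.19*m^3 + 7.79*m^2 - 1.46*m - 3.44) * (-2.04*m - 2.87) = 0.408*m^5 + 3.0016*m^4 - 12.4763*m^3 - 19.3789*m^2 + 11.2078*m + 9.8728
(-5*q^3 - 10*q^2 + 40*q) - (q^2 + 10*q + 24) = -5*q^3 - 11*q^2 + 30*q - 24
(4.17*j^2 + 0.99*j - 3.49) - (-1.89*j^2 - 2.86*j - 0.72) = 6.06*j^2 + 3.85*j - 2.77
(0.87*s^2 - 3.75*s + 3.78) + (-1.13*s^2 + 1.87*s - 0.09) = -0.26*s^2 - 1.88*s + 3.69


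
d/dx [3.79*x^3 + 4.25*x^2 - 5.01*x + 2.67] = 11.37*x^2 + 8.5*x - 5.01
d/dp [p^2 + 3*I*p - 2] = 2*p + 3*I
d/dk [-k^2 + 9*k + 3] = 9 - 2*k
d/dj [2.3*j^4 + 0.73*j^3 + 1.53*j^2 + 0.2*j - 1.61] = 9.2*j^3 + 2.19*j^2 + 3.06*j + 0.2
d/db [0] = 0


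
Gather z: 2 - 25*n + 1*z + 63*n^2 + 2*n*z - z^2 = 63*n^2 - 25*n - z^2 + z*(2*n + 1) + 2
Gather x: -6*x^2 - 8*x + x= -6*x^2 - 7*x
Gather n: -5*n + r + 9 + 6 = -5*n + r + 15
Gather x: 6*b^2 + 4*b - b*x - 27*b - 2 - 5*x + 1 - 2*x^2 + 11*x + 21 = 6*b^2 - 23*b - 2*x^2 + x*(6 - b) + 20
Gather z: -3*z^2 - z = -3*z^2 - z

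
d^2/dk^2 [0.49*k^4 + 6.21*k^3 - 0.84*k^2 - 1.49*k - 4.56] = 5.88*k^2 + 37.26*k - 1.68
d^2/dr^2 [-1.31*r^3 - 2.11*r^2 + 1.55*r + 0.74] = -7.86*r - 4.22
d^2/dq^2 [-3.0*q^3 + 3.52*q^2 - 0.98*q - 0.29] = 7.04 - 18.0*q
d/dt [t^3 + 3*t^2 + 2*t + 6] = 3*t^2 + 6*t + 2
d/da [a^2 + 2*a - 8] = 2*a + 2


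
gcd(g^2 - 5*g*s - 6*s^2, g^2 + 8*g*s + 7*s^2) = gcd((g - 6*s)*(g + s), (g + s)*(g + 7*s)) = g + s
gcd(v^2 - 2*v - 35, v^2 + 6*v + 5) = v + 5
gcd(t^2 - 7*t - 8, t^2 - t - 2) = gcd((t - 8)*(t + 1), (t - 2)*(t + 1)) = t + 1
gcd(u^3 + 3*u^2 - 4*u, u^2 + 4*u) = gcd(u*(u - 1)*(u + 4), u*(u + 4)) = u^2 + 4*u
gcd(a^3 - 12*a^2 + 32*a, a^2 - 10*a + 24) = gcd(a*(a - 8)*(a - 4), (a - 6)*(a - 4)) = a - 4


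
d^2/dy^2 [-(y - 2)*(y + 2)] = -2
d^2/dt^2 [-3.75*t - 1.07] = 0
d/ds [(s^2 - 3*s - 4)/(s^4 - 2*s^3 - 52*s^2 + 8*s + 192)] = (-2*s^5 + 11*s^4 + 4*s^3 - 172*s^2 - 32*s - 544)/(s^8 - 4*s^7 - 100*s^6 + 224*s^5 + 3056*s^4 - 1600*s^3 - 19904*s^2 + 3072*s + 36864)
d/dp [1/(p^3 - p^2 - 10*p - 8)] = (-3*p^2 + 2*p + 10)/(-p^3 + p^2 + 10*p + 8)^2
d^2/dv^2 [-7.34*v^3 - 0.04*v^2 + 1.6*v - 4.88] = -44.04*v - 0.08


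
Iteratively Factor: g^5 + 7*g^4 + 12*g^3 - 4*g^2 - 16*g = (g)*(g^4 + 7*g^3 + 12*g^2 - 4*g - 16) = g*(g + 2)*(g^3 + 5*g^2 + 2*g - 8) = g*(g - 1)*(g + 2)*(g^2 + 6*g + 8) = g*(g - 1)*(g + 2)*(g + 4)*(g + 2)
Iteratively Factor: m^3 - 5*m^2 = (m - 5)*(m^2) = m*(m - 5)*(m)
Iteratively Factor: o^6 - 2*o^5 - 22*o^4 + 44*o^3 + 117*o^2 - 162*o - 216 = (o - 3)*(o^5 + o^4 - 19*o^3 - 13*o^2 + 78*o + 72) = (o - 3)*(o + 4)*(o^4 - 3*o^3 - 7*o^2 + 15*o + 18) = (o - 3)^2*(o + 4)*(o^3 - 7*o - 6) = (o - 3)^3*(o + 4)*(o^2 + 3*o + 2) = (o - 3)^3*(o + 2)*(o + 4)*(o + 1)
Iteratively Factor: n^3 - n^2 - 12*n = (n + 3)*(n^2 - 4*n) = (n - 4)*(n + 3)*(n)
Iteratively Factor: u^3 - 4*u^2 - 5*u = (u)*(u^2 - 4*u - 5) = u*(u - 5)*(u + 1)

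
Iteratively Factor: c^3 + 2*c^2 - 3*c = (c)*(c^2 + 2*c - 3) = c*(c - 1)*(c + 3)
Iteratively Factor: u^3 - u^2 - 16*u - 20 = (u + 2)*(u^2 - 3*u - 10) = (u - 5)*(u + 2)*(u + 2)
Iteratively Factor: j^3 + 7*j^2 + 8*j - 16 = (j - 1)*(j^2 + 8*j + 16) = (j - 1)*(j + 4)*(j + 4)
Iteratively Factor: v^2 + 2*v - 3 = (v - 1)*(v + 3)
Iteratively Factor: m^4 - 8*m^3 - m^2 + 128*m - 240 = (m - 5)*(m^3 - 3*m^2 - 16*m + 48) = (m - 5)*(m + 4)*(m^2 - 7*m + 12) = (m - 5)*(m - 3)*(m + 4)*(m - 4)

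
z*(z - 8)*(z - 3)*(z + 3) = z^4 - 8*z^3 - 9*z^2 + 72*z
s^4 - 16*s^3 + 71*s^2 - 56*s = s*(s - 8)*(s - 7)*(s - 1)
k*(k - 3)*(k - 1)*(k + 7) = k^4 + 3*k^3 - 25*k^2 + 21*k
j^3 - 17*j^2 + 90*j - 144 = (j - 8)*(j - 6)*(j - 3)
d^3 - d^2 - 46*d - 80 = (d - 8)*(d + 2)*(d + 5)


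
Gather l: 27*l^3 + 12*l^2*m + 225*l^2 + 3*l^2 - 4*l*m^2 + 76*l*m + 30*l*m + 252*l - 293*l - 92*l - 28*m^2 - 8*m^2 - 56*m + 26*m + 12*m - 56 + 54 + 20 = 27*l^3 + l^2*(12*m + 228) + l*(-4*m^2 + 106*m - 133) - 36*m^2 - 18*m + 18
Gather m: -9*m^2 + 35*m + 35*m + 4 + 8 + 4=-9*m^2 + 70*m + 16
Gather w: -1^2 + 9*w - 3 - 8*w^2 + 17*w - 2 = -8*w^2 + 26*w - 6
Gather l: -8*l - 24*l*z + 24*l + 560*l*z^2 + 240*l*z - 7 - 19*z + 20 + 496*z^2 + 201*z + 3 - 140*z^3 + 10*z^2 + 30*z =l*(560*z^2 + 216*z + 16) - 140*z^3 + 506*z^2 + 212*z + 16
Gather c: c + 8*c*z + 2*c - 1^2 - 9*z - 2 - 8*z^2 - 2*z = c*(8*z + 3) - 8*z^2 - 11*z - 3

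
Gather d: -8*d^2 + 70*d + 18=-8*d^2 + 70*d + 18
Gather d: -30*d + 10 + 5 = 15 - 30*d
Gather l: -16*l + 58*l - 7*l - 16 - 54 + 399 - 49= 35*l + 280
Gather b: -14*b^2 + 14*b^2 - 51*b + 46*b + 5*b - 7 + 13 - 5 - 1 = 0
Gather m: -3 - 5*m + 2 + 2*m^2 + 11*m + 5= 2*m^2 + 6*m + 4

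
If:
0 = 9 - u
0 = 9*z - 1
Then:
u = 9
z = 1/9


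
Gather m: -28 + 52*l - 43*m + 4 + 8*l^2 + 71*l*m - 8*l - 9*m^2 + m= 8*l^2 + 44*l - 9*m^2 + m*(71*l - 42) - 24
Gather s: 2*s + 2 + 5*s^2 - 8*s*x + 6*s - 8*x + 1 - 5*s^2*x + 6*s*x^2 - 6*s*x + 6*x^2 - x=s^2*(5 - 5*x) + s*(6*x^2 - 14*x + 8) + 6*x^2 - 9*x + 3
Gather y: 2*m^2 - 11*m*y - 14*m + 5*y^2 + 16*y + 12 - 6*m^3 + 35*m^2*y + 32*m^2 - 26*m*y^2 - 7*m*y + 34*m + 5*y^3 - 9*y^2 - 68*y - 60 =-6*m^3 + 34*m^2 + 20*m + 5*y^3 + y^2*(-26*m - 4) + y*(35*m^2 - 18*m - 52) - 48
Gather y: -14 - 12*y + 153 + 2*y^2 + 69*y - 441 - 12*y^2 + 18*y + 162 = -10*y^2 + 75*y - 140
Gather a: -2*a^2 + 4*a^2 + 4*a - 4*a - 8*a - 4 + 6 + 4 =2*a^2 - 8*a + 6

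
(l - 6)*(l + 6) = l^2 - 36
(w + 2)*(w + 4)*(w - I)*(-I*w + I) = -I*w^4 - w^3 - 5*I*w^3 - 5*w^2 - 2*I*w^2 - 2*w + 8*I*w + 8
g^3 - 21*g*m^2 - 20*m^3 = (g - 5*m)*(g + m)*(g + 4*m)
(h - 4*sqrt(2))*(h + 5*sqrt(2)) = h^2 + sqrt(2)*h - 40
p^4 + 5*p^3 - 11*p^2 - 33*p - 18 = (p - 3)*(p + 1)^2*(p + 6)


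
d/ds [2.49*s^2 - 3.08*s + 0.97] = 4.98*s - 3.08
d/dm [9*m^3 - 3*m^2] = 3*m*(9*m - 2)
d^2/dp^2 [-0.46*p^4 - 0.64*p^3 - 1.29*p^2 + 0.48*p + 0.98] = -5.52*p^2 - 3.84*p - 2.58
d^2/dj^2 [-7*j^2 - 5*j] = -14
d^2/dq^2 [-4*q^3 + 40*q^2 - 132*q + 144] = 80 - 24*q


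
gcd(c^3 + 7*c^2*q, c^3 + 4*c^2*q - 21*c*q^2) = c^2 + 7*c*q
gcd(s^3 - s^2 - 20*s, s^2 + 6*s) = s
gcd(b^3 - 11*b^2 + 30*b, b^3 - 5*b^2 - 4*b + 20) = b - 5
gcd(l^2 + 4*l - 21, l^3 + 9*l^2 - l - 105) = l^2 + 4*l - 21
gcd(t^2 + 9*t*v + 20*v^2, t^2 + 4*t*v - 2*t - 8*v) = t + 4*v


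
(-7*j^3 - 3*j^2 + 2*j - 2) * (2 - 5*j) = 35*j^4 + j^3 - 16*j^2 + 14*j - 4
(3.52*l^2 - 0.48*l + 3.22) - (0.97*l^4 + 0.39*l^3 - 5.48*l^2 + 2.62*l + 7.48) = -0.97*l^4 - 0.39*l^3 + 9.0*l^2 - 3.1*l - 4.26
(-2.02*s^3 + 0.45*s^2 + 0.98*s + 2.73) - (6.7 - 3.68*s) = -2.02*s^3 + 0.45*s^2 + 4.66*s - 3.97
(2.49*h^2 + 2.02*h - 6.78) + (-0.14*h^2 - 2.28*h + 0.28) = 2.35*h^2 - 0.26*h - 6.5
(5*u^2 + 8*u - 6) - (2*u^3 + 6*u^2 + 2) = -2*u^3 - u^2 + 8*u - 8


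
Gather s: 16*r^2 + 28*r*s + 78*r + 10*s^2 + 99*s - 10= 16*r^2 + 78*r + 10*s^2 + s*(28*r + 99) - 10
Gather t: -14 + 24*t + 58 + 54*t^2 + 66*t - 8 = 54*t^2 + 90*t + 36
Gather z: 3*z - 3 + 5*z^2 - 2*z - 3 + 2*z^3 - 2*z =2*z^3 + 5*z^2 - z - 6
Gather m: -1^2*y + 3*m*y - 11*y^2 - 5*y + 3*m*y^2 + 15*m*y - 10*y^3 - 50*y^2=m*(3*y^2 + 18*y) - 10*y^3 - 61*y^2 - 6*y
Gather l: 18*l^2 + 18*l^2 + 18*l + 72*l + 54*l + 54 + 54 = 36*l^2 + 144*l + 108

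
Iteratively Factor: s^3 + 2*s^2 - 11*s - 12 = (s - 3)*(s^2 + 5*s + 4) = (s - 3)*(s + 4)*(s + 1)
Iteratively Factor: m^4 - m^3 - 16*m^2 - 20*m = (m)*(m^3 - m^2 - 16*m - 20) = m*(m + 2)*(m^2 - 3*m - 10) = m*(m - 5)*(m + 2)*(m + 2)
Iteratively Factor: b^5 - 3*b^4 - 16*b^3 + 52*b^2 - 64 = (b - 4)*(b^4 + b^3 - 12*b^2 + 4*b + 16) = (b - 4)*(b - 2)*(b^3 + 3*b^2 - 6*b - 8) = (b - 4)*(b - 2)*(b + 1)*(b^2 + 2*b - 8) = (b - 4)*(b - 2)^2*(b + 1)*(b + 4)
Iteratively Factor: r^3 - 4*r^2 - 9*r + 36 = (r - 3)*(r^2 - r - 12) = (r - 4)*(r - 3)*(r + 3)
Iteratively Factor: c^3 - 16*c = (c - 4)*(c^2 + 4*c) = (c - 4)*(c + 4)*(c)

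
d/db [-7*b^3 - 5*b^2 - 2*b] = -21*b^2 - 10*b - 2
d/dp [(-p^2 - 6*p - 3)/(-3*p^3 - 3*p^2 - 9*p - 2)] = (-3*p^4 - 36*p^3 - 36*p^2 - 14*p - 15)/(9*p^6 + 18*p^5 + 63*p^4 + 66*p^3 + 93*p^2 + 36*p + 4)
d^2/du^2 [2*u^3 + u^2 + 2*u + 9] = 12*u + 2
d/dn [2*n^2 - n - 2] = 4*n - 1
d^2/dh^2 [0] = 0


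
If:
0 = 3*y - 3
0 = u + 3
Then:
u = -3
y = 1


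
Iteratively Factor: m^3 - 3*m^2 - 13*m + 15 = (m - 1)*(m^2 - 2*m - 15) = (m - 1)*(m + 3)*(m - 5)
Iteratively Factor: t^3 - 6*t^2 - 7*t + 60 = (t + 3)*(t^2 - 9*t + 20) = (t - 5)*(t + 3)*(t - 4)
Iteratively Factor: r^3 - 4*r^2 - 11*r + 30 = (r + 3)*(r^2 - 7*r + 10) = (r - 2)*(r + 3)*(r - 5)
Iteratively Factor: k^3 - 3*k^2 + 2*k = (k - 2)*(k^2 - k) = (k - 2)*(k - 1)*(k)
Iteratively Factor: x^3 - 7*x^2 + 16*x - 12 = (x - 2)*(x^2 - 5*x + 6) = (x - 2)^2*(x - 3)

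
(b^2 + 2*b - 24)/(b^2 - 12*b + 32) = (b + 6)/(b - 8)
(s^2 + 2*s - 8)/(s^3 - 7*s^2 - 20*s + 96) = (s - 2)/(s^2 - 11*s + 24)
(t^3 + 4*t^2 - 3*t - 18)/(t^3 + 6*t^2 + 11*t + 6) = (t^2 + t - 6)/(t^2 + 3*t + 2)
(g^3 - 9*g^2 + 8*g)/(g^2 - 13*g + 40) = g*(g - 1)/(g - 5)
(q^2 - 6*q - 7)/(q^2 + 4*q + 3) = (q - 7)/(q + 3)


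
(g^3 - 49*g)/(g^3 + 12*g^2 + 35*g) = (g - 7)/(g + 5)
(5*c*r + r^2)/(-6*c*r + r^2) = (5*c + r)/(-6*c + r)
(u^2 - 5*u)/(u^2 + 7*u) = (u - 5)/(u + 7)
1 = 1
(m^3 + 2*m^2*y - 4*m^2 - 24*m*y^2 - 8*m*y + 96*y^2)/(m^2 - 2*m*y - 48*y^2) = (-m^2 + 4*m*y + 4*m - 16*y)/(-m + 8*y)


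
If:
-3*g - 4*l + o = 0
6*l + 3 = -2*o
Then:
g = 7*o/9 + 2/3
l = -o/3 - 1/2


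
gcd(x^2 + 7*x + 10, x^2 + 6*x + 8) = x + 2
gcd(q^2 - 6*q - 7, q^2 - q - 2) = q + 1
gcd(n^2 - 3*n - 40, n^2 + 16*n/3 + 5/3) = n + 5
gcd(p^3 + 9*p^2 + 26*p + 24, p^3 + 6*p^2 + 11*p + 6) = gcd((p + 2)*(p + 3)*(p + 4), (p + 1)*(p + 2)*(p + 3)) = p^2 + 5*p + 6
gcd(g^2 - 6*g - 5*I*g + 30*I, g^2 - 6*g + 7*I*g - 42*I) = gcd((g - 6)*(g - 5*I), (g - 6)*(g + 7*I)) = g - 6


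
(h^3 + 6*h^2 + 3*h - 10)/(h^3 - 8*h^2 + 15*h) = (h^3 + 6*h^2 + 3*h - 10)/(h*(h^2 - 8*h + 15))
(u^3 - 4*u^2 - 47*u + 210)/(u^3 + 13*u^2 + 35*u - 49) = (u^2 - 11*u + 30)/(u^2 + 6*u - 7)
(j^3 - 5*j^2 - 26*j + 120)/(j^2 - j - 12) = (j^2 - j - 30)/(j + 3)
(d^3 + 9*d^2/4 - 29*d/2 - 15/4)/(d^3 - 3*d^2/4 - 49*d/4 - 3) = (d^2 + 2*d - 15)/(d^2 - d - 12)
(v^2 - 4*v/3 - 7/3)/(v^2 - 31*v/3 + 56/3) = (v + 1)/(v - 8)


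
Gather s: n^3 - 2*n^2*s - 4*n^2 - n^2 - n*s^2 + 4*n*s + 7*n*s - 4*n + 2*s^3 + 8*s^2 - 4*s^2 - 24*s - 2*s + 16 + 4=n^3 - 5*n^2 - 4*n + 2*s^3 + s^2*(4 - n) + s*(-2*n^2 + 11*n - 26) + 20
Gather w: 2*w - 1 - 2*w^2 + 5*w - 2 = -2*w^2 + 7*w - 3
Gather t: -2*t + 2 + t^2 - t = t^2 - 3*t + 2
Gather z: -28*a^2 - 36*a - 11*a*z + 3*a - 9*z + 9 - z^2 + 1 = -28*a^2 - 33*a - z^2 + z*(-11*a - 9) + 10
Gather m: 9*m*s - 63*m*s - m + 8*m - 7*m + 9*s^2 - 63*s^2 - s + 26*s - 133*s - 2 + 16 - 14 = -54*m*s - 54*s^2 - 108*s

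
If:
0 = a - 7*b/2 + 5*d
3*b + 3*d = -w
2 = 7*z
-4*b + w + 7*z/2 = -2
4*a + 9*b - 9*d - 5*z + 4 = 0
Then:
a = -315/544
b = 555/1904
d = 87/272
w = -873/476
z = 2/7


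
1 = 1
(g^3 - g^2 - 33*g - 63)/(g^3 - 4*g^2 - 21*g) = (g + 3)/g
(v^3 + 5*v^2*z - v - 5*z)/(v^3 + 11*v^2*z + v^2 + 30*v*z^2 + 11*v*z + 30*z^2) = (v - 1)/(v + 6*z)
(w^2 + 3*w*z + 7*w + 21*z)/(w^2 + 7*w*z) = (w^2 + 3*w*z + 7*w + 21*z)/(w*(w + 7*z))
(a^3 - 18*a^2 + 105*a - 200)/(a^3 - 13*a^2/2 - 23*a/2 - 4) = 2*(a^2 - 10*a + 25)/(2*a^2 + 3*a + 1)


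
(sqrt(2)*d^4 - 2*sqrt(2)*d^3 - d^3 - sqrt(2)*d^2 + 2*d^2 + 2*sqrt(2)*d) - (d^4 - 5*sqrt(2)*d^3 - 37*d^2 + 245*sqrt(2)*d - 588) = -d^4 + sqrt(2)*d^4 - d^3 + 3*sqrt(2)*d^3 - sqrt(2)*d^2 + 39*d^2 - 243*sqrt(2)*d + 588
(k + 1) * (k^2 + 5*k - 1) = k^3 + 6*k^2 + 4*k - 1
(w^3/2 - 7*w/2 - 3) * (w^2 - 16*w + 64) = w^5/2 - 8*w^4 + 57*w^3/2 + 53*w^2 - 176*w - 192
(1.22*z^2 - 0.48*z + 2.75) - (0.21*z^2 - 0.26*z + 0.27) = 1.01*z^2 - 0.22*z + 2.48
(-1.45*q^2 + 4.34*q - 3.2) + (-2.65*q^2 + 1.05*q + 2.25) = -4.1*q^2 + 5.39*q - 0.95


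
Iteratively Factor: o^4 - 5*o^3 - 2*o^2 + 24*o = (o - 3)*(o^3 - 2*o^2 - 8*o) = (o - 3)*(o + 2)*(o^2 - 4*o) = (o - 4)*(o - 3)*(o + 2)*(o)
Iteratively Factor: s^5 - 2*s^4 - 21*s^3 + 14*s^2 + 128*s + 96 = (s + 2)*(s^4 - 4*s^3 - 13*s^2 + 40*s + 48) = (s - 4)*(s + 2)*(s^3 - 13*s - 12) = (s - 4)*(s + 1)*(s + 2)*(s^2 - s - 12) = (s - 4)^2*(s + 1)*(s + 2)*(s + 3)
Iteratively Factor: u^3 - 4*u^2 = (u)*(u^2 - 4*u) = u^2*(u - 4)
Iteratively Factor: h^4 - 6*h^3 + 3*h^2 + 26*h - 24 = (h + 2)*(h^3 - 8*h^2 + 19*h - 12) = (h - 3)*(h + 2)*(h^2 - 5*h + 4) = (h - 3)*(h - 1)*(h + 2)*(h - 4)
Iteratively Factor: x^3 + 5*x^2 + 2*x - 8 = (x + 4)*(x^2 + x - 2) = (x + 2)*(x + 4)*(x - 1)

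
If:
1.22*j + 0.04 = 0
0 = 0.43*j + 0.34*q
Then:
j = -0.03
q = 0.04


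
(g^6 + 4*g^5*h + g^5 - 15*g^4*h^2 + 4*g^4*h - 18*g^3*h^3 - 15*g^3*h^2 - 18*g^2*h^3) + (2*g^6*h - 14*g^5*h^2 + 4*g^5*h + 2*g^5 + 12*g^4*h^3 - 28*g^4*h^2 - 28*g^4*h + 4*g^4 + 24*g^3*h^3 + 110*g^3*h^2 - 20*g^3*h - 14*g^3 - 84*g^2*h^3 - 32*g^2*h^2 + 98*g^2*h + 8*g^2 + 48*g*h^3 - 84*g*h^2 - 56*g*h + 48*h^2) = 2*g^6*h + g^6 - 14*g^5*h^2 + 8*g^5*h + 3*g^5 + 12*g^4*h^3 - 43*g^4*h^2 - 24*g^4*h + 4*g^4 + 6*g^3*h^3 + 95*g^3*h^2 - 20*g^3*h - 14*g^3 - 102*g^2*h^3 - 32*g^2*h^2 + 98*g^2*h + 8*g^2 + 48*g*h^3 - 84*g*h^2 - 56*g*h + 48*h^2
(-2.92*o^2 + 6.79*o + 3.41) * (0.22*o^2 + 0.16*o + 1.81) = -0.6424*o^4 + 1.0266*o^3 - 3.4486*o^2 + 12.8355*o + 6.1721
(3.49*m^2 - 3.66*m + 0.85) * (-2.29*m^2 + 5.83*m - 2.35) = -7.9921*m^4 + 28.7281*m^3 - 31.4858*m^2 + 13.5565*m - 1.9975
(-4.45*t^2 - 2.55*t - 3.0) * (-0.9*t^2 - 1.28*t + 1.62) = 4.005*t^4 + 7.991*t^3 - 1.245*t^2 - 0.291*t - 4.86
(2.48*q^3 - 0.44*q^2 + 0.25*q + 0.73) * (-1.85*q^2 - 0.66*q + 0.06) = -4.588*q^5 - 0.8228*q^4 - 0.0233*q^3 - 1.5419*q^2 - 0.4668*q + 0.0438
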